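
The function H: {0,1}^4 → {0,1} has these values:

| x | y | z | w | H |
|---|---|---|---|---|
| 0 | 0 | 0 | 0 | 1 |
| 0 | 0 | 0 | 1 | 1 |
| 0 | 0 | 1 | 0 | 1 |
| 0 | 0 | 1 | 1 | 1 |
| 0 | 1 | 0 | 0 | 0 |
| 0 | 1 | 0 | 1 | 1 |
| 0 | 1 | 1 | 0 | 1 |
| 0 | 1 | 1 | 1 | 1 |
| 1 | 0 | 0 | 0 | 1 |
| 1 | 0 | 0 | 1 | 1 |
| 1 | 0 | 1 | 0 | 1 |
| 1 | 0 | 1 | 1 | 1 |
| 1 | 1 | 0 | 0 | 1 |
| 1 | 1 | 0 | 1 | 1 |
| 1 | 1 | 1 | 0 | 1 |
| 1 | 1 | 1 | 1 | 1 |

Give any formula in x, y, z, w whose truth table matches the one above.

H is 0 on exactly one input, (0,1,0,0), whose minterm is ¬x·y·¬z·¬w. So H is the negation of that single conjunction.

H(x, y, z, w) = NOT (((NOT x AND y) AND NOT z) AND NOT w)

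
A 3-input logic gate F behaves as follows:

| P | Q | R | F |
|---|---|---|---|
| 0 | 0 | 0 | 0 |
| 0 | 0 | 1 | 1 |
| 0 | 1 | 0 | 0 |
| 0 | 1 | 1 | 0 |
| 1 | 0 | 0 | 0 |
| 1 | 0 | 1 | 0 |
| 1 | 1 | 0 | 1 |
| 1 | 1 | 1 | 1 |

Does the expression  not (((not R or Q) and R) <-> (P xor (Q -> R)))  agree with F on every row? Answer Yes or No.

No

Check the formula against F row by row:
  P=0, Q=0, R=0: formula gives 1, but F = 0 ✗
Row (0,0,0) is a counterexample, so the formula is not equivalent to F.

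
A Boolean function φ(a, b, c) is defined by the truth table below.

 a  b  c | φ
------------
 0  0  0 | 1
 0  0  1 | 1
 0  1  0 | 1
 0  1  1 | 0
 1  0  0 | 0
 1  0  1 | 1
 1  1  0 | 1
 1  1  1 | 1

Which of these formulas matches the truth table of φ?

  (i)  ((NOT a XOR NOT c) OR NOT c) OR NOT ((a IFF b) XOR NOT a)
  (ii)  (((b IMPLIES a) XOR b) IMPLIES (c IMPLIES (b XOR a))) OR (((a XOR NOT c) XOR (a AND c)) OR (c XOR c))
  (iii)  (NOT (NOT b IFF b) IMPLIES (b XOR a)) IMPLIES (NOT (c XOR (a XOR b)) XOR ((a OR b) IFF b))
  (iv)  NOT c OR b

(i) fails at (0,1,1): the formula yields 1, φ is 0.
(ii) fails at (0,0,1): the formula yields 0, φ is 1.
(iv) fails at (0,0,1): the formula yields 0, φ is 1.
That leaves (iii). Evaluating it on every row reproduces the table of φ exactly.

iii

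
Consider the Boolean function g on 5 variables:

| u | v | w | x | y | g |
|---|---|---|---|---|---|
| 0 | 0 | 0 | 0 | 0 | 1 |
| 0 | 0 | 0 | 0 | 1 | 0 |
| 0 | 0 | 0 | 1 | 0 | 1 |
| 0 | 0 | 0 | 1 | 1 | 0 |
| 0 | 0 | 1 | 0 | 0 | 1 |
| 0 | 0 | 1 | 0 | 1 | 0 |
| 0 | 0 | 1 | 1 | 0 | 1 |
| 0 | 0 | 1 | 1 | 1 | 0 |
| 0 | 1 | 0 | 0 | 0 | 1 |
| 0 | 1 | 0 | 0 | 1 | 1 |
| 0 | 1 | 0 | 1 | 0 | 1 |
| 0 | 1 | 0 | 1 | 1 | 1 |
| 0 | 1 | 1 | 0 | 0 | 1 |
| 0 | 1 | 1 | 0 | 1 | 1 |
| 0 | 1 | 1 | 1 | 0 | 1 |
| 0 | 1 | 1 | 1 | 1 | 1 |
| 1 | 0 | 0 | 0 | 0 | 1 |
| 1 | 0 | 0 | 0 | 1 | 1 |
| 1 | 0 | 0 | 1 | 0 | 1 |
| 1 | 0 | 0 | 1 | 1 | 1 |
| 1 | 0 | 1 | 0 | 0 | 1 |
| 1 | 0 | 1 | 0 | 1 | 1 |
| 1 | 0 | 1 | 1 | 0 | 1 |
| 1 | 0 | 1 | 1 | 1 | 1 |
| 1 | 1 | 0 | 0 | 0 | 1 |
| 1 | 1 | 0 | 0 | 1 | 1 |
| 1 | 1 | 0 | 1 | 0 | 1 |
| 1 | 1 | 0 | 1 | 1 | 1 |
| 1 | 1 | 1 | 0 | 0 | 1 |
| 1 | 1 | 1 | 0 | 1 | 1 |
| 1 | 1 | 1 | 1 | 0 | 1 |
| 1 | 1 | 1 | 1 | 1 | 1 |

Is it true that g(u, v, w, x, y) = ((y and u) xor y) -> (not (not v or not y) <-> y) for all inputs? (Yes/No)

Yes

Check the formula against g row by row:
  u=0, v=0, w=0, x=0, y=0: formula gives 1, g = 1 ✓
  u=0, v=0, w=0, x=0, y=1: formula gives 0, g = 0 ✓
  u=0, v=0, w=0, x=1, y=0: formula gives 1, g = 1 ✓
  u=0, v=0, w=0, x=1, y=1: formula gives 0, g = 0 ✓
  … (the remaining 28 rows also agree.)
Every row agrees, so the formula is equivalent.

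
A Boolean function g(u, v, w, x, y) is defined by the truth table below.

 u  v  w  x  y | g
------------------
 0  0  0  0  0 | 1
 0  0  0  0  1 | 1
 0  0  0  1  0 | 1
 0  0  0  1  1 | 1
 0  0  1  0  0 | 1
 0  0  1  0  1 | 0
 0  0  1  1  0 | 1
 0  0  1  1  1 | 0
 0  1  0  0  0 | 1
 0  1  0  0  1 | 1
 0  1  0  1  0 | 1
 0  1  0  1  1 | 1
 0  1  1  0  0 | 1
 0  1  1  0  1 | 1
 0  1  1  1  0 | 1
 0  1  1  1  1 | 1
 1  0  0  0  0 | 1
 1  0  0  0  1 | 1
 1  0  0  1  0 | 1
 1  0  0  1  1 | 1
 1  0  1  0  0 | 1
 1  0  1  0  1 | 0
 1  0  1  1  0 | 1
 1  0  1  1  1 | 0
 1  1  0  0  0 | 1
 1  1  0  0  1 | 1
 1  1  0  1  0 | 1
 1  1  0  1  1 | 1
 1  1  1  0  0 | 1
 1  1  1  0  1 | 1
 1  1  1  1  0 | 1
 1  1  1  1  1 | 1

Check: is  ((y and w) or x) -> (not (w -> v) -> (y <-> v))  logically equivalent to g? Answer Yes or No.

Evaluate ((y and w) or x) -> (not (w -> v) -> (y <-> v)) on each row and compare to g:
  u=0, v=0, w=0, x=0, y=0: formula gives 1, g = 1 ✓
  u=0, v=0, w=0, x=0, y=1: formula gives 1, g = 1 ✓
  u=0, v=0, w=0, x=1, y=0: formula gives 1, g = 1 ✓
  u=0, v=0, w=0, x=1, y=1: formula gives 1, g = 1 ✓
  … (the remaining 28 rows also agree.)
All 32 rows match — the expression computes g exactly.

Yes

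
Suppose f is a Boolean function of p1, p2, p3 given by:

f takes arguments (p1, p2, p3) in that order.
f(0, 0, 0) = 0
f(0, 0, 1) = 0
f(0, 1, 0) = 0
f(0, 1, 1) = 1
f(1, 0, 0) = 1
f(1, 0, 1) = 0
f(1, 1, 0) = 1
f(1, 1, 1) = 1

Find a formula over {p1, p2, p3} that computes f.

f(p1, p2, p3) = ((((not p1 and p2) and p3) or ((p1 and not p2) and not p3)) or ((p1 and p2) and not p3)) or ((p1 and p2) and p3)

Collect the rows where f=1 — (0,1,1), (1,0,0), (1,1,0), (1,1,1) — and write one minterm per row: ¬p1·p2·p3, p1·¬p2·¬p3, p1·p2·¬p3, p1·p2·p3. Their union (logical OR) reproduces the table exactly.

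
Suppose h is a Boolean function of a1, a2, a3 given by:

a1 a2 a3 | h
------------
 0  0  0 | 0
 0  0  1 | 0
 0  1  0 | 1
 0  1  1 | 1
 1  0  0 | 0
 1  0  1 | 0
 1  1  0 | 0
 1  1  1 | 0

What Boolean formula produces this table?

h(a1, a2, a3) = ((a1' · a2) · a3') + ((a1' · a2) · a3)

Collect the rows where h=1 — (0,1,0), (0,1,1) — and write one minterm per row: ¬a1·a2·¬a3, ¬a1·a2·a3. Their union (logical OR) reproduces the table exactly.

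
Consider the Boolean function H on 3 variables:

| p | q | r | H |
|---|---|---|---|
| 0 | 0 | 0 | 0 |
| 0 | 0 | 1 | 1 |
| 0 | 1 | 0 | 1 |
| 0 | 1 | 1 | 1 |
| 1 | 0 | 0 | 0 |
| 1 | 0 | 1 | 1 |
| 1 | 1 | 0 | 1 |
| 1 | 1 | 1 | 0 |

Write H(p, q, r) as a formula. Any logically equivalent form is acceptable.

H(p, q, r) = ¬((((¬p ∧ ¬q) ∧ ¬r) ∨ ((p ∧ ¬q) ∧ ¬r)) ∨ ((p ∧ q) ∧ r))

The 0-rows are (0,0,0), (1,0,0), (1,1,1). Take each as a conjunction (¬p·¬q·¬r, p·¬q·¬r, p·q·r), form their disjunction, and complement — that gives a formula that is 1 everywhere H is.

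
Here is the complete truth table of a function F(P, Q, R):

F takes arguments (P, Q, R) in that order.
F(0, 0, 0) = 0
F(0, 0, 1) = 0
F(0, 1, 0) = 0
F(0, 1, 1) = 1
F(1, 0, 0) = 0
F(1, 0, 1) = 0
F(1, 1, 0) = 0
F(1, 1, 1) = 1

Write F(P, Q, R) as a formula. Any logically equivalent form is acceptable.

Collect the rows where F=1 — (0,1,1), (1,1,1) — and write one minterm per row: ¬P·Q·R, P·Q·R. Their union (logical OR) reproduces the table exactly.

F(P, Q, R) = ((NOT P AND Q) AND R) OR ((P AND Q) AND R)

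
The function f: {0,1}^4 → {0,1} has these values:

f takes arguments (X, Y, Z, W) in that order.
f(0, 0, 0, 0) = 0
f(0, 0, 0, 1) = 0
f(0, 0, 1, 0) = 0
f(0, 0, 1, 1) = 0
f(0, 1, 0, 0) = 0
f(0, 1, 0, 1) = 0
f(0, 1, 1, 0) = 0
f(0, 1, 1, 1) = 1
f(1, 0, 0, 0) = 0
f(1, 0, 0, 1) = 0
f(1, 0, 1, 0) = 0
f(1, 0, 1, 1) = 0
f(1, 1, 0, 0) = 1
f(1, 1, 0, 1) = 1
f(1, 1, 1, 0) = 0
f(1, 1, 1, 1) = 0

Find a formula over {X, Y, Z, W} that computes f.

The 1-rows are (0,1,1,1), (1,1,0,0), (1,1,0,1). Each contributes one minterm — ¬X·Y·Z·W; X·Y·¬Z·¬W; X·Y·¬Z·W — and their disjunction is a sum-of-products form of f.

f(X, Y, Z, W) = ((((NOT X AND Y) AND Z) AND W) OR (((X AND Y) AND NOT Z) AND NOT W)) OR (((X AND Y) AND NOT Z) AND W)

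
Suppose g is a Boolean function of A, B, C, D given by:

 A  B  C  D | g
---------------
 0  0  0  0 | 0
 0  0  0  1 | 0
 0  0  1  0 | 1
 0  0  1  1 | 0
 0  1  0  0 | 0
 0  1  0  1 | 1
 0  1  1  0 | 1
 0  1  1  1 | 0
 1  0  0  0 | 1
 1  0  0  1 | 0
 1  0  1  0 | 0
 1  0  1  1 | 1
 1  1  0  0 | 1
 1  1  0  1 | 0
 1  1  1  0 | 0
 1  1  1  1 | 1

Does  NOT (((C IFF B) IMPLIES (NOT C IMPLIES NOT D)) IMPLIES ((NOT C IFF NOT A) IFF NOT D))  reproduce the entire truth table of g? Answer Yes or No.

Yes

Test each input against both g and the formula:
  A=0, B=0, C=0, D=0: formula gives 0, g = 0 ✓
  A=0, B=0, C=0, D=1: formula gives 0, g = 0 ✓
  A=0, B=0, C=1, D=0: formula gives 1, g = 1 ✓
  A=0, B=0, C=1, D=1: formula gives 0, g = 0 ✓
  … (the remaining 12 rows also agree.)
All 16 rows match — the expression computes g exactly.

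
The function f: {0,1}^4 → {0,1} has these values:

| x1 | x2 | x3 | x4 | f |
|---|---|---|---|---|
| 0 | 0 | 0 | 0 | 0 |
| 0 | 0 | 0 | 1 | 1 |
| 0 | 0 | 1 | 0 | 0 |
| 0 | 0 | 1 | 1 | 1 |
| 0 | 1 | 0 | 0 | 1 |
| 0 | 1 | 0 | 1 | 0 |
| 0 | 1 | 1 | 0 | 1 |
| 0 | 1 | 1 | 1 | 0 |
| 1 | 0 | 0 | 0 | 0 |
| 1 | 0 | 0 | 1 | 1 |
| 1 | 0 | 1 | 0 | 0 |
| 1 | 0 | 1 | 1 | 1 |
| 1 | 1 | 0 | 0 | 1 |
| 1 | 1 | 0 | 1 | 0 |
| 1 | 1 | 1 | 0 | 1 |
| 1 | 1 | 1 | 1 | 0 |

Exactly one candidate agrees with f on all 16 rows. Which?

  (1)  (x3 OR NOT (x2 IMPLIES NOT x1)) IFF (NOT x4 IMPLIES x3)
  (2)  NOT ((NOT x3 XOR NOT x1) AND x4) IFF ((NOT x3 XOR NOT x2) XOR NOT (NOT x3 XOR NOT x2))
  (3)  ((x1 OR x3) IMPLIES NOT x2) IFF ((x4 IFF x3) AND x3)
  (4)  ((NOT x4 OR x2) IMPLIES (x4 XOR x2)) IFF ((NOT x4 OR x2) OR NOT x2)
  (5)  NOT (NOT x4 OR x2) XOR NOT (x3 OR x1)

(1) disagrees with f on (0,0,0,0) (formula → 1, table → 0); rule it out.
(2) disagrees with f on (0,0,0,0) (formula → 1, table → 0); rule it out.
(3) disagrees with f on (0,0,0,1) (formula → 0, table → 1); rule it out.
(5) disagrees with f on (0,0,0,0) (formula → 1, table → 0); rule it out.
Only (4) survives; checking it on all 16 rows confirms it matches f.

4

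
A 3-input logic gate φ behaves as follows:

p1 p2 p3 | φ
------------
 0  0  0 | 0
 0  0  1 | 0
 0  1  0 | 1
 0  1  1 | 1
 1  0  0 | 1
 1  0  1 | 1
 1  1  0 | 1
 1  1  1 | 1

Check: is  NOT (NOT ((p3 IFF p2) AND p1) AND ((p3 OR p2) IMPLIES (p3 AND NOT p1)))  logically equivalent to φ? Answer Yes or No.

Evaluate NOT (NOT ((p3 IFF p2) AND p1) AND ((p3 OR p2) IMPLIES (p3 AND NOT p1))) on each row and compare to φ:
  p1=0, p2=0, p3=0: formula gives 0, φ = 0 ✓
  p1=0, p2=0, p3=1: formula gives 0, φ = 0 ✓
  p1=0, p2=1, p3=0: formula gives 1, φ = 1 ✓
  p1=0, p2=1, p3=1: formula gives 0, but φ = 1 ✗
Since they disagree at (0,1,1), the expression is not a correct formula for φ.

No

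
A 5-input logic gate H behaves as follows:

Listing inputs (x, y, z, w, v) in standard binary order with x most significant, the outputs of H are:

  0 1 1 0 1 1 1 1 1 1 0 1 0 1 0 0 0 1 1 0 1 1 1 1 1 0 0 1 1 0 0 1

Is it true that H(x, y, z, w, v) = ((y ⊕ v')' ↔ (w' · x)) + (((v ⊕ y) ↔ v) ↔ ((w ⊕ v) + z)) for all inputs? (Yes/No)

No

Check the formula against H row by row:
  x=0, y=0, z=0, w=0, v=0: formula gives 1, but H = 0 ✗
A single disagreement suffices: at (0,0,0,0,0) they differ, so the formula does not compute H.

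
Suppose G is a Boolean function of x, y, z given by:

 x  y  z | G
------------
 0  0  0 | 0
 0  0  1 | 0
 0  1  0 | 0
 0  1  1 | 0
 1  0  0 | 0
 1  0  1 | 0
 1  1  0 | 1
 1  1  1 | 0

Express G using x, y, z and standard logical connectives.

G is 1 on exactly one input, (1,1,0), whose minterm is x·y·¬z. So G is just that conjunction.

G(x, y, z) = (x ∧ y) ∧ ¬z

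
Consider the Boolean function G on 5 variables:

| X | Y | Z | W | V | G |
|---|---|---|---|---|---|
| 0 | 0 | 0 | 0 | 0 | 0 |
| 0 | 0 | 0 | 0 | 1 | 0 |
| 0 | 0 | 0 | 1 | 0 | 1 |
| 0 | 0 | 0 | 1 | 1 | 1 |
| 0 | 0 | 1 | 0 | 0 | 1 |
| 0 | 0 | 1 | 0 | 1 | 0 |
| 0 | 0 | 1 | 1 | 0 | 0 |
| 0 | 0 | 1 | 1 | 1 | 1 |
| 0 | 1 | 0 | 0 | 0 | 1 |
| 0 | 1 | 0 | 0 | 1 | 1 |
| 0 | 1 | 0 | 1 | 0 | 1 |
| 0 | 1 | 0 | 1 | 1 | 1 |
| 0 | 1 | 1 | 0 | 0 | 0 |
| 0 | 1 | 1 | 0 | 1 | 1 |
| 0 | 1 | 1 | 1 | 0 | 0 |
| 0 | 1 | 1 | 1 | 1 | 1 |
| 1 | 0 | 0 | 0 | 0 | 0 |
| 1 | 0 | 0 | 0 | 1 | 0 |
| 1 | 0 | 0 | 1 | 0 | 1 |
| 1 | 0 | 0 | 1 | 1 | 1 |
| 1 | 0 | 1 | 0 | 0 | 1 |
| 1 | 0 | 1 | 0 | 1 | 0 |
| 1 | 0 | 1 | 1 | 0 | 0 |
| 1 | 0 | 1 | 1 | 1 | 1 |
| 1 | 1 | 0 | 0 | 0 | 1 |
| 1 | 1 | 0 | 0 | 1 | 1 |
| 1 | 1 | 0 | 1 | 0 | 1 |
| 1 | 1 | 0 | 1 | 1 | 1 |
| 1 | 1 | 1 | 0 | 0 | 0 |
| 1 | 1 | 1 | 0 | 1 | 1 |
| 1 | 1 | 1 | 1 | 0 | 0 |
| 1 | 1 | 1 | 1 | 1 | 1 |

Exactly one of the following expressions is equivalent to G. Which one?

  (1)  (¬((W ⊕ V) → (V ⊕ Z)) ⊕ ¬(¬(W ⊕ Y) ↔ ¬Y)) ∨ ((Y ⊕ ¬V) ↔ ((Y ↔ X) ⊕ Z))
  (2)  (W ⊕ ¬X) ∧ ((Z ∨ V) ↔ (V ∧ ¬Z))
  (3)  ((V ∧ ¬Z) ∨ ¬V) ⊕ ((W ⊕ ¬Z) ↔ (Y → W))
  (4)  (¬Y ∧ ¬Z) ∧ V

(1) fails at (0,0,0,0,0): the formula yields 1, G is 0.
(2) fails at (0,0,0,0,0): the formula yields 1, G is 0.
(4) fails at (0,0,0,0,1): the formula yields 1, G is 0.
(3) is the remaining candidate, and it agrees with G on all 32 inputs.

3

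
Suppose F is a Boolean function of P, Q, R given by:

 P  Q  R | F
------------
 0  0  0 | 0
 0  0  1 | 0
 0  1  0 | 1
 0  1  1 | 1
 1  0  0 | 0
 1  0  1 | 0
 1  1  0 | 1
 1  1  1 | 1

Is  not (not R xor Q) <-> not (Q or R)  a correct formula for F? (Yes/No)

Check the formula against F row by row:
  P=0, Q=0, R=0: formula gives 0, F = 0 ✓
  P=0, Q=0, R=1: formula gives 0, F = 0 ✓
  P=0, Q=1, R=0: formula gives 0, but F = 1 ✗
A single disagreement suffices: at (0,1,0) they differ, so the formula does not compute F.

No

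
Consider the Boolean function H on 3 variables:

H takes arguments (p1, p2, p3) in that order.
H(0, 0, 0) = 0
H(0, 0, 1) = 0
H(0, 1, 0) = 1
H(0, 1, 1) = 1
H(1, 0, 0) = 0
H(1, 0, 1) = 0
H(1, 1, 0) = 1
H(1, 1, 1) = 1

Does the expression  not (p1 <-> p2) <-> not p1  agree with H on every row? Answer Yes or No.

Yes

Check the formula against H row by row:
  p1=0, p2=0, p3=0: formula gives 0, H = 0 ✓
  p1=0, p2=0, p3=1: formula gives 0, H = 0 ✓
  p1=0, p2=1, p3=0: formula gives 1, H = 1 ✓
  p1=0, p2=1, p3=1: formula gives 1, H = 1 ✓
  p1=1, p2=0, p3=0: formula gives 0, H = 0 ✓
  …and likewise for the remaining 3 rows.
No disagreement on any input; they are logically equivalent.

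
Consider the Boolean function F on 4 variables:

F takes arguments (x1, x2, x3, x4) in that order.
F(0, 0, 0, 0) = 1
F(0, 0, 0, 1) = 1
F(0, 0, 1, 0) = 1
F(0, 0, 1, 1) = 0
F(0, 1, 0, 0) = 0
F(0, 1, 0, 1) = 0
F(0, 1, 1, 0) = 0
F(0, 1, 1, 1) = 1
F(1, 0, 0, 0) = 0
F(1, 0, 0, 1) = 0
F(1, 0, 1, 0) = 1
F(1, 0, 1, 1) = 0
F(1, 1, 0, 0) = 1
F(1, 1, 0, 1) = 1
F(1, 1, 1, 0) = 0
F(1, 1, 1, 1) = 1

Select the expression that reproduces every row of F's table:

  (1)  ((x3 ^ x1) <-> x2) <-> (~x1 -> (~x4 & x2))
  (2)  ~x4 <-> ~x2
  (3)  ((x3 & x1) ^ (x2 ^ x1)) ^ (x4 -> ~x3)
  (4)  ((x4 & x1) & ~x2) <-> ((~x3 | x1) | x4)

3

(1) fails at (0,0,0,0): the formula yields 0, F is 1.
(2) fails at (0,0,0,1): the formula yields 0, F is 1.
(4) fails at (0,0,0,0): the formula yields 0, F is 1.
That leaves (3). Evaluating it on every row reproduces the table of F exactly.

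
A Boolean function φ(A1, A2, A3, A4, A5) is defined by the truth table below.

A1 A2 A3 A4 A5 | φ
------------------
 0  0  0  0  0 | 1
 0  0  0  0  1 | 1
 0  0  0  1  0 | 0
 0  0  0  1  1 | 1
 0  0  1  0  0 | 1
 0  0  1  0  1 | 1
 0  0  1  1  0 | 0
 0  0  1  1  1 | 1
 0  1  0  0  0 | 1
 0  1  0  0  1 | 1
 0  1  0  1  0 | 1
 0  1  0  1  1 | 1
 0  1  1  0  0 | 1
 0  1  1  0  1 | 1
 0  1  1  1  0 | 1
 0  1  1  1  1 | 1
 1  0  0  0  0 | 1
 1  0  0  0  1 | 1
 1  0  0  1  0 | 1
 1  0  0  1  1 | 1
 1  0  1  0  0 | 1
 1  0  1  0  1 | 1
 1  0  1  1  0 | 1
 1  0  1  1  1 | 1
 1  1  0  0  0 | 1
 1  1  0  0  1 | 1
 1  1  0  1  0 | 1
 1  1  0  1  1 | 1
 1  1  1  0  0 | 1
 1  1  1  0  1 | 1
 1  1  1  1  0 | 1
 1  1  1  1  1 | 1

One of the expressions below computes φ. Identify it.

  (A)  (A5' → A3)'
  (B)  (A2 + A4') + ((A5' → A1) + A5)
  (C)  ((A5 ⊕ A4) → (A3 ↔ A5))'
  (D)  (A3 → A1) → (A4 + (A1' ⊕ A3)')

B

(A): at (0,0,0,0,1) it gives 0, but φ = 1 — eliminated.
(C): at (0,0,0,0,0) it gives 0, but φ = 1 — eliminated.
(D): at (0,0,0,0,0) it gives 0, but φ = 1 — eliminated.
Only (B) survives; checking it on all 32 rows confirms it matches φ.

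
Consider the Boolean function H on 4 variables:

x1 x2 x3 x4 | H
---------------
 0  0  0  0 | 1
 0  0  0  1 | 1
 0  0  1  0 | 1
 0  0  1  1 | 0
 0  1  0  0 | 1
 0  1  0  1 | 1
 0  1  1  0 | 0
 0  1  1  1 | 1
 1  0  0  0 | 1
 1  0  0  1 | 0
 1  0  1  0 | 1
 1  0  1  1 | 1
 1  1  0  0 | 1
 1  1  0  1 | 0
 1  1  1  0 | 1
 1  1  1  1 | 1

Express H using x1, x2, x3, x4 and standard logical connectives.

H is 0 on only 4 rows — (0,0,1,1), (0,1,1,0), (1,0,0,1), (1,1,0,1). Writing each as a minterm (¬x1·¬x2·x3·x4, ¬x1·x2·x3·¬x4, x1·¬x2·¬x3·x4, x1·x2·¬x3·x4) and OR-ing them characterizes exactly where H=0, so H is the negation of that disjunction.

H(x1, x2, x3, x4) = NOT ((((((NOT x1 AND NOT x2) AND x3) AND x4) OR (((NOT x1 AND x2) AND x3) AND NOT x4)) OR (((x1 AND NOT x2) AND NOT x3) AND x4)) OR (((x1 AND x2) AND NOT x3) AND x4))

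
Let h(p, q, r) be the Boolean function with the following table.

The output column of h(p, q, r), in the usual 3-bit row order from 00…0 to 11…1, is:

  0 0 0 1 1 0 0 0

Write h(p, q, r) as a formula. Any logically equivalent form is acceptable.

h(p, q, r) = ((NOT p AND q) AND r) OR ((p AND NOT q) AND NOT r)

h=1 on 2 inputs: (0,1,1), (1,0,0). Reading each as a conjunction of literals (¬p·q·r, p·¬q·¬r) and taking the OR gives the canonical DNF.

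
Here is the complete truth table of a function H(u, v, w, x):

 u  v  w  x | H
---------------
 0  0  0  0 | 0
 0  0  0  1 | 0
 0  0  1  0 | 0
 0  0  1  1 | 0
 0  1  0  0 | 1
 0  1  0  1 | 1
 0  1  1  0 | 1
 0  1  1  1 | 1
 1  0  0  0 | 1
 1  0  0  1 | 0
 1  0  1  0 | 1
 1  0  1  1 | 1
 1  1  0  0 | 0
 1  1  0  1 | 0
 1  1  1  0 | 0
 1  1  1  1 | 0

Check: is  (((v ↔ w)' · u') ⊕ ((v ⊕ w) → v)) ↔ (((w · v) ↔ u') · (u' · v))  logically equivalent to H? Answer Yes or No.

Check the formula against H row by row:
  u=0, v=0, w=0, x=0: formula gives 0, H = 0 ✓
  u=0, v=0, w=0, x=1: formula gives 0, H = 0 ✓
  u=0, v=0, w=1, x=0: formula gives 0, H = 0 ✓
  u=0, v=0, w=1, x=1: formula gives 0, H = 0 ✓
  …
  u=1, v=0, w=0, x=0: formula gives 0, but H = 1 ✗
A single disagreement suffices: at (1,0,0,0) they differ, so the formula does not compute H.

No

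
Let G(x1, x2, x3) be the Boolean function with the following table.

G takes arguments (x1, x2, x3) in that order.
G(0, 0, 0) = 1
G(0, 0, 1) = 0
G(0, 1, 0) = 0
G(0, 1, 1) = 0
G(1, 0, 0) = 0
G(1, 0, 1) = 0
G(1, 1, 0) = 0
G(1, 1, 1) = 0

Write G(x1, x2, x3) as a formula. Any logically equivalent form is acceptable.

G(x1, x2, x3) = not ((x1 or x2) or x3)

The output is 1 only when every input is 0 — NOR of all inputs.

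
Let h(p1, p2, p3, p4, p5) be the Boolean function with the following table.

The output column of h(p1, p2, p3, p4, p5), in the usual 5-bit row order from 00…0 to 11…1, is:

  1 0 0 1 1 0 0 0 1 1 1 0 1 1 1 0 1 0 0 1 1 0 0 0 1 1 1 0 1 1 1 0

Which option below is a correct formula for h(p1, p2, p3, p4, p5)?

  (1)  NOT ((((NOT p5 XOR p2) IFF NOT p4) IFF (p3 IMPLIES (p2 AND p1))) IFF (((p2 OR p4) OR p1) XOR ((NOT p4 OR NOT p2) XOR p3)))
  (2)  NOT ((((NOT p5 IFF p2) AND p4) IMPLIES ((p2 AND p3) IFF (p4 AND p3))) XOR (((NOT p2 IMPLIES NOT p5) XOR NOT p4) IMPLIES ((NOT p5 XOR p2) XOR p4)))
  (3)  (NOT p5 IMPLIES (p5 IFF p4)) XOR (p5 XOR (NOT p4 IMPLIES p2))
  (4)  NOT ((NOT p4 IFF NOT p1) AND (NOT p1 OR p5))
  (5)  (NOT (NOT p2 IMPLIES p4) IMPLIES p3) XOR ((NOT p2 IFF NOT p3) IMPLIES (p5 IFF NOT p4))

2

(1) disagrees with h on (0,0,0,0,0) (formula → 0, table → 1); rule it out.
(3) disagrees with h on (0,0,0,1,0) (formula → 1, table → 0); rule it out.
(4) disagrees with h on (0,0,0,0,0) (formula → 0, table → 1); rule it out.
(5) disagrees with h on (0,0,0,0,0) (formula → 0, table → 1); rule it out.
Only (2) survives; checking it on all 32 rows confirms it matches h.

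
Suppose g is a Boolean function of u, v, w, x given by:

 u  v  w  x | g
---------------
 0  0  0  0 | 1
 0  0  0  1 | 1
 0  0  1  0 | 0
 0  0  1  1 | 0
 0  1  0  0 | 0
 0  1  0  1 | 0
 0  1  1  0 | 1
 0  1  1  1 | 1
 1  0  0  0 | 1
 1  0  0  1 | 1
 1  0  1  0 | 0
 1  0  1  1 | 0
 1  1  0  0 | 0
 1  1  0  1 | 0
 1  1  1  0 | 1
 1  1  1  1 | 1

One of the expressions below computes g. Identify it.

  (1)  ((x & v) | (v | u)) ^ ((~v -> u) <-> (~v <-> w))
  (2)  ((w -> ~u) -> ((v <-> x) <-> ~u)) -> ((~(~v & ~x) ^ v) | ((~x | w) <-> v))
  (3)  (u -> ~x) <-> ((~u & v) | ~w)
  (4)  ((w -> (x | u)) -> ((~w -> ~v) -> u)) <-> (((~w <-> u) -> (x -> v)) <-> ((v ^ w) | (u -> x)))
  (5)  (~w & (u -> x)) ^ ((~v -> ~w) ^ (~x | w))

1

(2) disagrees with g on (0,0,0,0) (formula → 0, table → 1); rule it out.
(3) disagrees with g on (0,1,0,0) (formula → 1, table → 0); rule it out.
(4) disagrees with g on (0,0,0,0) (formula → 0, table → 1); rule it out.
(5) disagrees with g on (0,0,0,1) (formula → 0, table → 1); rule it out.
That leaves (1). Evaluating it on every row reproduces the table of g exactly.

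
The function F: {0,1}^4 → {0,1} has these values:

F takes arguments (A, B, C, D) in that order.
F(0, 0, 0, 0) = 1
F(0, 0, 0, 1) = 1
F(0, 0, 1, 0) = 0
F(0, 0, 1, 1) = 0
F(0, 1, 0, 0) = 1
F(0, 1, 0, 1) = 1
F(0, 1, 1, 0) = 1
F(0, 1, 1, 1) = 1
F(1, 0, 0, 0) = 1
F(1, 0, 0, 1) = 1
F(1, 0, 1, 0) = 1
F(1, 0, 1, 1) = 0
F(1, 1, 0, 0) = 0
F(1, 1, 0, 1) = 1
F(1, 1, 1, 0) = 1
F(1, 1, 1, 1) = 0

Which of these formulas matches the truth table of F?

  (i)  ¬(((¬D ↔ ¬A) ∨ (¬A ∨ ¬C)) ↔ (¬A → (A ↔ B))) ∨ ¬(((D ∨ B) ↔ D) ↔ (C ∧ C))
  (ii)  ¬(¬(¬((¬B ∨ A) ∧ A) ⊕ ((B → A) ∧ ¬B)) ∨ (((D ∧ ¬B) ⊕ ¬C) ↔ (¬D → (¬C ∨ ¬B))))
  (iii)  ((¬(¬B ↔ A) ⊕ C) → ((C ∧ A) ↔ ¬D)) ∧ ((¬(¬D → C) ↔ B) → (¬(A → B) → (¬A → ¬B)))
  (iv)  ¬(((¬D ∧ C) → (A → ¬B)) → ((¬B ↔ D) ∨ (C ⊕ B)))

i

(ii): at (0,0,0,0) it gives 0, but F = 1 — eliminated.
(iii): at (0,0,0,0) it gives 0, but F = 1 — eliminated.
(iv): at (0,0,0,1) it gives 0, but F = 1 — eliminated.
(i) is the remaining candidate, and it agrees with F on all 16 inputs.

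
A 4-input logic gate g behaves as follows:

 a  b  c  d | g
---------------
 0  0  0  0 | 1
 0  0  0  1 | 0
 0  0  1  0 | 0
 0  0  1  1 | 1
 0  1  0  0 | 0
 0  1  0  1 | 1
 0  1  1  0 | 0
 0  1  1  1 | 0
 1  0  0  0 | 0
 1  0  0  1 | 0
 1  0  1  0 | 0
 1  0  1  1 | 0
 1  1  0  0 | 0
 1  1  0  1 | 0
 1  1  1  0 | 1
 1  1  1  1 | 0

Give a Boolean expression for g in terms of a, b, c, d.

g=1 on 4 inputs: (0,0,0,0), (0,0,1,1), (0,1,0,1), (1,1,1,0). Reading each as a conjunction of literals (¬a·¬b·¬c·¬d, ¬a·¬b·c·d, ¬a·b·¬c·d, a·b·c·¬d) and taking the OR gives the canonical DNF.

g(a, b, c, d) = (((((not a and not b) and not c) and not d) or (((not a and not b) and c) and d)) or (((not a and b) and not c) and d)) or (((a and b) and c) and not d)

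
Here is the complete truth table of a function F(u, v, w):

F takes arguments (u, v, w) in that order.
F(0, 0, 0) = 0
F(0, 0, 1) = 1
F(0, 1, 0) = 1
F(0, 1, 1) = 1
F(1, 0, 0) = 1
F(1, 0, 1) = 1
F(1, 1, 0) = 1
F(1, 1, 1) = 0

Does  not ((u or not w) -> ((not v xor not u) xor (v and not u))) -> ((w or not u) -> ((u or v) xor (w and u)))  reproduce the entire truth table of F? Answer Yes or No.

Yes

Evaluate not ((u or not w) -> ((not v xor not u) xor (v and not u))) -> ((w or not u) -> ((u or v) xor (w and u))) on each row and compare to F:
  u=0, v=0, w=0: formula gives 0, F = 0 ✓
  u=0, v=0, w=1: formula gives 1, F = 1 ✓
  u=0, v=1, w=0: formula gives 1, F = 1 ✓
  u=0, v=1, w=1: formula gives 1, F = 1 ✓
  u=1, v=0, w=0: formula gives 1, F = 1 ✓
  …and likewise for the remaining 3 rows.
No disagreement on any input; they are logically equivalent.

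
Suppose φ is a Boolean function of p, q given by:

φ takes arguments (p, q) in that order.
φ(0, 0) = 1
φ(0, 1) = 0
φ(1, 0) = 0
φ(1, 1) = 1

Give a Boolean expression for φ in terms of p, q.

The 1-rows are (0,0), (1,1). Each contributes one minterm — ¬p·¬q; p·q — and their disjunction is a sum-of-products form of φ.

φ(p, q) = (NOT p AND NOT q) OR (p AND q)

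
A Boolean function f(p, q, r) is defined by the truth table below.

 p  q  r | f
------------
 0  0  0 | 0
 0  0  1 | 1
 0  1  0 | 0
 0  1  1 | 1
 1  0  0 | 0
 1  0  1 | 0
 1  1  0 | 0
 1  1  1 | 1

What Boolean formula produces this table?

f(p, q, r) = (((NOT p AND NOT q) AND r) OR ((NOT p AND q) AND r)) OR ((p AND q) AND r)

The 1-rows are (0,0,1), (0,1,1), (1,1,1). Each contributes one minterm — ¬p·¬q·r; ¬p·q·r; p·q·r — and their disjunction is a sum-of-products form of f.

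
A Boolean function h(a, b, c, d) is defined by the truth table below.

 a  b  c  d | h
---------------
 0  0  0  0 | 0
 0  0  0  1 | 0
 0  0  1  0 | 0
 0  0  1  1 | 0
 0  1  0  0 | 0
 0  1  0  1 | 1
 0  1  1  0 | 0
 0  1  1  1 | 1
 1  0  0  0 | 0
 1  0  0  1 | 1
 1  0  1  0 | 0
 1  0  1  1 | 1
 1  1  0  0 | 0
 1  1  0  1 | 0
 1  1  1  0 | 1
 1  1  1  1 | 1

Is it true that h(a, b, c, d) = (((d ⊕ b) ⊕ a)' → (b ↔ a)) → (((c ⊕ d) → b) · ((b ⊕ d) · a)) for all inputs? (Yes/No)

No

Evaluate (((d ⊕ b) ⊕ a)' → (b ↔ a)) → (((c ⊕ d) → b) · ((b ⊕ d) · a)) on each row and compare to h:
  a=0, b=0, c=0, d=0: formula gives 0, h = 0 ✓
  a=0, b=0, c=0, d=1: formula gives 0, h = 0 ✓
  a=0, b=0, c=1, d=0: formula gives 0, h = 0 ✓
  a=0, b=0, c=1, d=1: formula gives 0, h = 0 ✓
  …
  a=1, b=1, c=0, d=0: formula gives 1, but h = 0 ✗
Since they disagree at (1,1,0,0), the expression is not a correct formula for h.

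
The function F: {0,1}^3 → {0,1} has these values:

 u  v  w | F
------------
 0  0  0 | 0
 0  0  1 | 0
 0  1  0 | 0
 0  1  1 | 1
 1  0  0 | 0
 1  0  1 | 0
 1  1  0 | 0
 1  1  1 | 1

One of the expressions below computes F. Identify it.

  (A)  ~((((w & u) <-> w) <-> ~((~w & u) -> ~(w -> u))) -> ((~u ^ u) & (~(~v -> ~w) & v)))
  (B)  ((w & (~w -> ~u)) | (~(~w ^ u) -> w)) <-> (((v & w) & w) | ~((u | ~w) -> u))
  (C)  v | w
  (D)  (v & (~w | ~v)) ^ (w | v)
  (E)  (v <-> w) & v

(A) disagrees with F on (0,0,1) (formula → 1, table → 0); rule it out.
(B) disagrees with F on (0,0,0) (formula → 1, table → 0); rule it out.
(C) disagrees with F on (0,0,1) (formula → 1, table → 0); rule it out.
(D) disagrees with F on (0,0,1) (formula → 1, table → 0); rule it out.
Only (E) survives; checking it on all 8 rows confirms it matches F.

E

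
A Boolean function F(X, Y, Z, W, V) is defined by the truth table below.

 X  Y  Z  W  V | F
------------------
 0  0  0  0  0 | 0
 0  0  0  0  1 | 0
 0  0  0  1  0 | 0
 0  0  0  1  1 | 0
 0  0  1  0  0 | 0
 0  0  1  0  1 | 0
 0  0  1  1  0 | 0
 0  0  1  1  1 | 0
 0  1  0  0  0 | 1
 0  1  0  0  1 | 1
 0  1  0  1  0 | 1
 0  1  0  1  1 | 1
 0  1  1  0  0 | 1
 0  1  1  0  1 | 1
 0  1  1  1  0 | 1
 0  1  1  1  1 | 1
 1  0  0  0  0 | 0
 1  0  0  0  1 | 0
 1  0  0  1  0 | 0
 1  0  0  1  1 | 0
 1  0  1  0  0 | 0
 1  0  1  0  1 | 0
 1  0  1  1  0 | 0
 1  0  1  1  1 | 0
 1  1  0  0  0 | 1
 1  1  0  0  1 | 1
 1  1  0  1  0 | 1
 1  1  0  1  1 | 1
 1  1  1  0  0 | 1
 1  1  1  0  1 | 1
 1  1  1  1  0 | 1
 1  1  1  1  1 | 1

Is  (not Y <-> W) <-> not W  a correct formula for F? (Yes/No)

Check the formula against F row by row:
  X=0, Y=0, Z=0, W=0, V=0: formula gives 0, F = 0 ✓
  X=0, Y=0, Z=0, W=0, V=1: formula gives 0, F = 0 ✓
  X=0, Y=0, Z=0, W=1, V=0: formula gives 0, F = 0 ✓
  X=0, Y=0, Z=0, W=1, V=1: formula gives 0, F = 0 ✓
  … (the remaining 28 rows also agree.)
All 32 rows match — the expression computes F exactly.

Yes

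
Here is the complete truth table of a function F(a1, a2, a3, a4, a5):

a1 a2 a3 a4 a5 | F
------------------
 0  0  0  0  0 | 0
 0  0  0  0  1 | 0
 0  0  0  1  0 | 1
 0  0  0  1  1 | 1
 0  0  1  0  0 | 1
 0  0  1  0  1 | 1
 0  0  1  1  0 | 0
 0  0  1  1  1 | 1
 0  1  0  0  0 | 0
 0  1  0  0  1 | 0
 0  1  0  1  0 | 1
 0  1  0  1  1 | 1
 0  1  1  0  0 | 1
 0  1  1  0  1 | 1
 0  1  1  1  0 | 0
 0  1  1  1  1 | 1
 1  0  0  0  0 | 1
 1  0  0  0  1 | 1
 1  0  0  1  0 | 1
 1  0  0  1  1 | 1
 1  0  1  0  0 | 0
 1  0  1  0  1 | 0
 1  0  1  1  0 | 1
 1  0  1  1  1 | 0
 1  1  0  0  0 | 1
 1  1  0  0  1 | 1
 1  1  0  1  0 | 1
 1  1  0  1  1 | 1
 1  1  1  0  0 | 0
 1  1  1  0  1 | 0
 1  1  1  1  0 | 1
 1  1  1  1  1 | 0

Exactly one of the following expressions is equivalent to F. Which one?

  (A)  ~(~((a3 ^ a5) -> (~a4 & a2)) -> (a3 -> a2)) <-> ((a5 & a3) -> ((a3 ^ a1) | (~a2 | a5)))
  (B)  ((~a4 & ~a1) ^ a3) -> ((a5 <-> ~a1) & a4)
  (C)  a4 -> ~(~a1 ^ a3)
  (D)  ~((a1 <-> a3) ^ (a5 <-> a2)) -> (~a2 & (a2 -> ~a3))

B

(A) fails at (0,0,0,1,0): the formula yields 0, F is 1.
(C) fails at (0,0,0,0,0): the formula yields 1, F is 0.
(D) fails at (0,0,0,0,0): the formula yields 1, F is 0.
(B) is the remaining candidate, and it agrees with F on all 32 inputs.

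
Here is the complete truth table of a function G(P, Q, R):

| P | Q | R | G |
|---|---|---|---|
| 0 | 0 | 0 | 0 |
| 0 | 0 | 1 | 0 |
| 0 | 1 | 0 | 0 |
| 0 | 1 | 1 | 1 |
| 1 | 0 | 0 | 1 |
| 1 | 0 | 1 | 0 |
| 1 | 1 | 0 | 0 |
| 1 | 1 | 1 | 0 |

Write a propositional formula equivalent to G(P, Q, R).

G(P, Q, R) = ((not P and Q) and R) or ((P and not Q) and not R)

G=1 on 2 inputs: (0,1,1), (1,0,0). Reading each as a conjunction of literals (¬P·Q·R, P·¬Q·¬R) and taking the OR gives the canonical DNF.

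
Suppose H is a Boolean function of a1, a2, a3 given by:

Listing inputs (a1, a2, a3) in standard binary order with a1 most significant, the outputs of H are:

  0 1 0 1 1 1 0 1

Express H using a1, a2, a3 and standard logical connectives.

H(a1, a2, a3) = not ((((not a1 and not a2) and not a3) or ((not a1 and a2) and not a3)) or ((a1 and a2) and not a3))

The 0-rows are (0,0,0), (0,1,0), (1,1,0). Take each as a conjunction (¬a1·¬a2·¬a3, ¬a1·a2·¬a3, a1·a2·¬a3), form their disjunction, and complement — that gives a formula that is 1 everywhere H is.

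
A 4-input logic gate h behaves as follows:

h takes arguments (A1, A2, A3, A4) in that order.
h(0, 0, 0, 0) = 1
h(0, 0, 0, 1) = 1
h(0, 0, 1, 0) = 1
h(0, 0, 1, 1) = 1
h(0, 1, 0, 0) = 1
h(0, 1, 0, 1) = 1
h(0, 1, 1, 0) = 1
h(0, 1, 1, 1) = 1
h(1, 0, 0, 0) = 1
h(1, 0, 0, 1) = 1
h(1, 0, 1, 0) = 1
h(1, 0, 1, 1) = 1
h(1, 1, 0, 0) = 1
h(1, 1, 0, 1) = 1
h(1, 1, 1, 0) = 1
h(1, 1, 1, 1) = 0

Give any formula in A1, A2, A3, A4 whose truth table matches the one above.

h(A1, A2, A3, A4) = ~(((A1 & A2) & A3) & A4)

The output is 0 only when every input is 1 — NAND of all inputs.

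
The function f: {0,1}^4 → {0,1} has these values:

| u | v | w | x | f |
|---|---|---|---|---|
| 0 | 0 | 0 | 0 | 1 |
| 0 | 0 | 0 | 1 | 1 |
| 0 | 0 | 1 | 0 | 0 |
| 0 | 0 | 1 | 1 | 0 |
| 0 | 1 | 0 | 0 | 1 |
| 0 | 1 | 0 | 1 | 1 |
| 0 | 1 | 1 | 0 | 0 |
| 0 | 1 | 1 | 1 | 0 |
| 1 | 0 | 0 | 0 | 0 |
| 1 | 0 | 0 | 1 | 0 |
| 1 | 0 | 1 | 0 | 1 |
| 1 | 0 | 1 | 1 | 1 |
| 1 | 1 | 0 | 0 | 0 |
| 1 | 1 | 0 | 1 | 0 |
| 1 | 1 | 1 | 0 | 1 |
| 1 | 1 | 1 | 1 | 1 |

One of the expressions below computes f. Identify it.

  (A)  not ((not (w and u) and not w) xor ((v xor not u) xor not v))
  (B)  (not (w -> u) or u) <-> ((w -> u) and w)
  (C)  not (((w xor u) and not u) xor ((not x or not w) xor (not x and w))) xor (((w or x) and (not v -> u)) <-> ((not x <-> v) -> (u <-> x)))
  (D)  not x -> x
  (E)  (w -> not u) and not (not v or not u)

B

(A) fails at (0,0,0,0): the formula yields 0, f is 1.
(C) fails at (0,0,0,0): the formula yields 0, f is 1.
(D) fails at (0,0,0,0): the formula yields 0, f is 1.
(E) fails at (0,0,0,0): the formula yields 0, f is 1.
Only (B) survives; checking it on all 16 rows confirms it matches f.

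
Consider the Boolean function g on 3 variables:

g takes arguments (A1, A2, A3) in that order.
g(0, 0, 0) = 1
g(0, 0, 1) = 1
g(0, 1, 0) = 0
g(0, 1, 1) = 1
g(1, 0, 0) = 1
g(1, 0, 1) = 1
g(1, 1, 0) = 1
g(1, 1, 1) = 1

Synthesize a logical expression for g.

g(A1, A2, A3) = ~((~A1 & A2) & ~A3)

g is 0 on exactly one input, (0,1,0), whose minterm is ¬A1·A2·¬A3. So g is the negation of that single conjunction.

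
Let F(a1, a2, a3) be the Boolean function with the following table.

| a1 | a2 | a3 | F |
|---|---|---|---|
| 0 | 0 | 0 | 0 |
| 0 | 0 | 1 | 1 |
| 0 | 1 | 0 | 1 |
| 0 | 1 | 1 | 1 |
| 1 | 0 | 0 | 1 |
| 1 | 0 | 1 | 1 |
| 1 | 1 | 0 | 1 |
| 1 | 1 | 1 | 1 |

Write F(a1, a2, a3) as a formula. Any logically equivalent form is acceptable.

F(a1, a2, a3) = (a1 ∨ a2) ∨ a3

The output is 1 whenever at least one input is 1 — the OR of all inputs.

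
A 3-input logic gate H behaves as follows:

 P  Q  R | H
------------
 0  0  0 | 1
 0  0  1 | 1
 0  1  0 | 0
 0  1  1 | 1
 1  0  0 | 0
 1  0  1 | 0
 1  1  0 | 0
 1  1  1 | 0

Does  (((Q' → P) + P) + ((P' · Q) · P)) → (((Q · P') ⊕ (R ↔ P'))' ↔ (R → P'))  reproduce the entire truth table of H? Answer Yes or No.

Test each input against both H and the formula:
  P=0, Q=0, R=0: formula gives 1, H = 1 ✓
  P=0, Q=0, R=1: formula gives 1, H = 1 ✓
  P=0, Q=1, R=0: formula gives 0, H = 0 ✓
  P=0, Q=1, R=1: formula gives 1, H = 1 ✓
  P=1, Q=0, R=0: formula gives 0, H = 0 ✓
  …and likewise for the remaining 3 rows.
Every row agrees, so the formula is equivalent.

Yes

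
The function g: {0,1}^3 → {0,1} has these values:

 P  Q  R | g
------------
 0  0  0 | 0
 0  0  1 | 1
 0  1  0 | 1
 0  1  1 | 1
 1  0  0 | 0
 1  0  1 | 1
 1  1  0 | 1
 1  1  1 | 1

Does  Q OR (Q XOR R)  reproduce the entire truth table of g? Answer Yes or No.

Check the formula against g row by row:
  P=0, Q=0, R=0: formula gives 0, g = 0 ✓
  P=0, Q=0, R=1: formula gives 1, g = 1 ✓
  P=0, Q=1, R=0: formula gives 1, g = 1 ✓
  P=0, Q=1, R=1: formula gives 1, g = 1 ✓
  P=1, Q=0, R=0: formula gives 0, g = 0 ✓
  …and likewise for the remaining 3 rows.
Every row agrees, so the formula is equivalent.

Yes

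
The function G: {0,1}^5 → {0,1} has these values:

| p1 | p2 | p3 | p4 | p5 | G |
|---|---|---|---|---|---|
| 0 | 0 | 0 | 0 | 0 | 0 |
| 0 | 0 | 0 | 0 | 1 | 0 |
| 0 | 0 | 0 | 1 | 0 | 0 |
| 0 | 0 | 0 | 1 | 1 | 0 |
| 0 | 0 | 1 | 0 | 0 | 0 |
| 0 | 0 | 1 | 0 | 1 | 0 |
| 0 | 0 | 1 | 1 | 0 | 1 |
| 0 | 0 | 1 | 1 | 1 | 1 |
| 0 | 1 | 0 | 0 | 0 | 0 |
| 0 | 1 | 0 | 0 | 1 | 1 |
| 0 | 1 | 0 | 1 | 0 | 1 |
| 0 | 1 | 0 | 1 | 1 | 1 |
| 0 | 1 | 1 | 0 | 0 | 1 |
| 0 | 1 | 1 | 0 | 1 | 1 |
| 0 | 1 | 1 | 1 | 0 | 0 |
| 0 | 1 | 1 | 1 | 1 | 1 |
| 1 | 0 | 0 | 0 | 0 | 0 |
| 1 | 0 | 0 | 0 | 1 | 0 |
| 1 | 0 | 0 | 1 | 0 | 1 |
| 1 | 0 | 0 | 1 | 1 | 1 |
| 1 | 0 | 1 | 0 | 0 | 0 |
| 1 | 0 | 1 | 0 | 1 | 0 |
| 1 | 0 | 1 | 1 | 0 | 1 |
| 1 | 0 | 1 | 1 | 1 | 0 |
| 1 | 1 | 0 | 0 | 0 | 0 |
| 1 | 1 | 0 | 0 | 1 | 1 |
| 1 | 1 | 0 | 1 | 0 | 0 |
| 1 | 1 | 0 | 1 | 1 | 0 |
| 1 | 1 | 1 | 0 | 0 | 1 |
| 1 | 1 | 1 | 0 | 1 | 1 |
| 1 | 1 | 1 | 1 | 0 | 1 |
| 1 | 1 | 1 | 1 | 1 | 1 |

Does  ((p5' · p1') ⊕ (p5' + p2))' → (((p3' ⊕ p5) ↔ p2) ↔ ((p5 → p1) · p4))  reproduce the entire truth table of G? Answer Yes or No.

No

Check the formula against G row by row:
  p1=0, p2=0, p3=0, p4=0, p5=0: formula gives 1, but G = 0 ✗
Since they disagree at (0,0,0,0,0), the expression is not a correct formula for G.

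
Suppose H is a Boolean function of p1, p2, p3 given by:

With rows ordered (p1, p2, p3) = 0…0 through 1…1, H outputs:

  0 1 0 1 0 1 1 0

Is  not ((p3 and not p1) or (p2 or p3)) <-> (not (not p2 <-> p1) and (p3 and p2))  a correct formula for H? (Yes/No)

No

Check the formula against H row by row:
  p1=0, p2=0, p3=0: formula gives 0, H = 0 ✓
  p1=0, p2=0, p3=1: formula gives 1, H = 1 ✓
  p1=0, p2=1, p3=0: formula gives 1, but H = 0 ✗
Since they disagree at (0,1,0), the expression is not a correct formula for H.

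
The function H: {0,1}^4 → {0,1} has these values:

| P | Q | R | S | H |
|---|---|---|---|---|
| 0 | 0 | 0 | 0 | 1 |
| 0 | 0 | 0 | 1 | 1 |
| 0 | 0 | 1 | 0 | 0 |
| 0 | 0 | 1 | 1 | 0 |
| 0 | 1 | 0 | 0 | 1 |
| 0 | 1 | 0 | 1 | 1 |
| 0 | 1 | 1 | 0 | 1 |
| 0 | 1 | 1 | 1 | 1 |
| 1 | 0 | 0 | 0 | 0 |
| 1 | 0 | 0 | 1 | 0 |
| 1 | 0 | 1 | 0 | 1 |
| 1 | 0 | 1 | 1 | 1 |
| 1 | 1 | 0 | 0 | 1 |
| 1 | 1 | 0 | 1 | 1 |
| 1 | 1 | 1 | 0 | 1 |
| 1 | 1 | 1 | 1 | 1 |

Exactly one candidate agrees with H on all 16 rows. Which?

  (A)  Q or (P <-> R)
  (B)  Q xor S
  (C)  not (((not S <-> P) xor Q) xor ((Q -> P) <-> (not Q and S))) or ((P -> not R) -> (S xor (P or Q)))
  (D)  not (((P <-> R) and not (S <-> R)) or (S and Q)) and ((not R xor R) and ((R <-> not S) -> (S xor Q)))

A

(B): at (0,0,0,0) it gives 0, but H = 1 — eliminated.
(C): at (0,0,1,0) it gives 1, but H = 0 — eliminated.
(D): at (0,0,0,1) it gives 0, but H = 1 — eliminated.
Only (A) survives; checking it on all 16 rows confirms it matches H.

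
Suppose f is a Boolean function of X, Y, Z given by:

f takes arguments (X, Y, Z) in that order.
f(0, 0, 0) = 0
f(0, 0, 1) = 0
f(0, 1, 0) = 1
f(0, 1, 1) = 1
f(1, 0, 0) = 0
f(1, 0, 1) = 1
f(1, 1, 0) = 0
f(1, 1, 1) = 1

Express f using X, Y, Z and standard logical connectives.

f(X, Y, Z) = ((((~X & Y) & ~Z) | ((~X & Y) & Z)) | ((X & ~Y) & Z)) | ((X & Y) & Z)

The 1-rows are (0,1,0), (0,1,1), (1,0,1), (1,1,1). Each contributes one minterm — ¬X·Y·¬Z; ¬X·Y·Z; X·¬Y·Z; X·Y·Z — and their disjunction is a sum-of-products form of f.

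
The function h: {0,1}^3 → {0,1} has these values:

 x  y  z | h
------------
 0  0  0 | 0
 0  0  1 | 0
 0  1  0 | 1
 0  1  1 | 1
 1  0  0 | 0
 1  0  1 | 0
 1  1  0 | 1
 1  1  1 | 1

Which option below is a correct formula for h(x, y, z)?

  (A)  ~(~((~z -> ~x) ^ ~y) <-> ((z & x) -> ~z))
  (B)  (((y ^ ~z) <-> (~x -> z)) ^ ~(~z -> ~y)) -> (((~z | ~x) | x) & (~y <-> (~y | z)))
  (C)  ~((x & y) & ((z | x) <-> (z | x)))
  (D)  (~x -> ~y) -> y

(A) fails at (1,0,0): the formula yields 1, h is 0.
(B) fails at (0,0,0): the formula yields 1, h is 0.
(C) fails at (0,0,0): the formula yields 1, h is 0.
(D) is the remaining candidate, and it agrees with h on all 8 inputs.

D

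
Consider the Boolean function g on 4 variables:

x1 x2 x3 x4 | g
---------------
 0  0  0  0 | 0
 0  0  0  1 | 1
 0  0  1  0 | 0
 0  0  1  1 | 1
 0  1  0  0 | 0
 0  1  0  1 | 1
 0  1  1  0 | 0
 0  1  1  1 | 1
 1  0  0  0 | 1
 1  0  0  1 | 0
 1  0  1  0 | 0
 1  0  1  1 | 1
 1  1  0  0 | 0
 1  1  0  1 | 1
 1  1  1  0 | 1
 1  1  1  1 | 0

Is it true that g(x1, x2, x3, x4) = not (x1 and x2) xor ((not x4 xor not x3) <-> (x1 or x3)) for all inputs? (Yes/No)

Test each input against both g and the formula:
  x1=0, x2=0, x3=0, x4=0: formula gives 0, g = 0 ✓
  x1=0, x2=0, x3=0, x4=1: formula gives 1, g = 1 ✓
  x1=0, x2=0, x3=1, x4=0: formula gives 0, g = 0 ✓
  x1=0, x2=0, x3=1, x4=1: formula gives 1, g = 1 ✓
  …and likewise for the remaining 12 rows.
No disagreement on any input; they are logically equivalent.

Yes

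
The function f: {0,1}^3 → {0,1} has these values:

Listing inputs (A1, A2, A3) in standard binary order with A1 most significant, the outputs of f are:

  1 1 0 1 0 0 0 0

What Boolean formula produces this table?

The 1-rows are (0,0,0), (0,0,1), (0,1,1). Each contributes one minterm — ¬A1·¬A2·¬A3; ¬A1·¬A2·A3; ¬A1·A2·A3 — and their disjunction is a sum-of-products form of f.

f(A1, A2, A3) = (((A1' · A2') · A3') + ((A1' · A2') · A3)) + ((A1' · A2) · A3)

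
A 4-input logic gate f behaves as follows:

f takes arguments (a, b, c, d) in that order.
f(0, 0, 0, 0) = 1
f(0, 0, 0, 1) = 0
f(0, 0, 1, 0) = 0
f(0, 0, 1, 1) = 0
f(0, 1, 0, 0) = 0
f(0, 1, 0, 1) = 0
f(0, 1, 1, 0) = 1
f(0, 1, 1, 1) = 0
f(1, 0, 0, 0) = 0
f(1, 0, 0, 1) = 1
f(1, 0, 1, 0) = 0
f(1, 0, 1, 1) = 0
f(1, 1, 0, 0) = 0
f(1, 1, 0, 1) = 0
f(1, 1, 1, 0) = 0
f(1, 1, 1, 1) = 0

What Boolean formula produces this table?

f(a, b, c, d) = ((((not a and not b) and not c) and not d) or (((not a and b) and c) and not d)) or (((a and not b) and not c) and d)

Collect the rows where f=1 — (0,0,0,0), (0,1,1,0), (1,0,0,1) — and write one minterm per row: ¬a·¬b·¬c·¬d, ¬a·b·c·¬d, a·¬b·¬c·d. Their union (logical OR) reproduces the table exactly.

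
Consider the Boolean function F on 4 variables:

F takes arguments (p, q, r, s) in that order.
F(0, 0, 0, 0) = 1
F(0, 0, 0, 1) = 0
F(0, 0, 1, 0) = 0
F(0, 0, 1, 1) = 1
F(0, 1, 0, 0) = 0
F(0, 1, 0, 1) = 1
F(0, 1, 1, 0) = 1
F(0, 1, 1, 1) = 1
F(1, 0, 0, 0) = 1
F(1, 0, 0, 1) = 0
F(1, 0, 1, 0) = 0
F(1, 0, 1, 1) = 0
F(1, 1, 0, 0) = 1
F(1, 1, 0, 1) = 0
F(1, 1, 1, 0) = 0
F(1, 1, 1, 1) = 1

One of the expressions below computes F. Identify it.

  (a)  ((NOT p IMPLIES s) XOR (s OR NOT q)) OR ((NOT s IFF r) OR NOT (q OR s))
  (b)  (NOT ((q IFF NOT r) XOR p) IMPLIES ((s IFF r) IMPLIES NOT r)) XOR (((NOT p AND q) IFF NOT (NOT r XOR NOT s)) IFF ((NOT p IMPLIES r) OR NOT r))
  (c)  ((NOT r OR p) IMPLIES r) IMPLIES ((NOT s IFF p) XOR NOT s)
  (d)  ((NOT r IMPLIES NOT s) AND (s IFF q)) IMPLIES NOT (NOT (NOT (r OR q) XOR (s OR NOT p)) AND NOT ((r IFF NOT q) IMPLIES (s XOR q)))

(a) disagrees with F on (0,0,0,1) (formula → 1, table → 0); rule it out.
(c) disagrees with F on (0,0,0,1) (formula → 1, table → 0); rule it out.
(d) disagrees with F on (0,0,0,1) (formula → 1, table → 0); rule it out.
(b) is the remaining candidate, and it agrees with F on all 16 inputs.

b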